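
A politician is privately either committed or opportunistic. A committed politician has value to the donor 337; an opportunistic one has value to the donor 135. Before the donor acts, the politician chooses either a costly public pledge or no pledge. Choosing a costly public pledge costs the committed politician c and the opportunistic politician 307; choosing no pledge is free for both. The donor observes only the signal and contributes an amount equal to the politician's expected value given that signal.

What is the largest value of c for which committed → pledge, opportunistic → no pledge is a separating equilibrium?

202

Under separation: pledge → committed (pays 337); no pledge → opportunistic (pays 135).
Opportunistic: 135 − 0 = 135 ≥ 337 − 307 = 30. Holds regardless of c. ✓
Committed: 337 − c ≥ 135 − 0, so c ≤ 337 − 135 = 202.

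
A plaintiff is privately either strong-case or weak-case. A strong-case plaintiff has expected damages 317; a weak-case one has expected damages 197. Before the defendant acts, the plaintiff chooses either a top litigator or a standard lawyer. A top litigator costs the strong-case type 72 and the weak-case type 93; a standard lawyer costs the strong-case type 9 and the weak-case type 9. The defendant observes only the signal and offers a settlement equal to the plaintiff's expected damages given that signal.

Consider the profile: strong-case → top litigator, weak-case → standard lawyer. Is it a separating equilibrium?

No

If types separate, top litigator earns payment 317 and standard lawyer earns 197.
Strong-case: top litigator gives 317 − 72 = 245; standard lawyer gives 197 − 9 = 188. No deviation. ✓
Weak-case: standard lawyer gives 197 − 9 = 188; top litigator gives 317 − 93 = 224. Would deviate. ✗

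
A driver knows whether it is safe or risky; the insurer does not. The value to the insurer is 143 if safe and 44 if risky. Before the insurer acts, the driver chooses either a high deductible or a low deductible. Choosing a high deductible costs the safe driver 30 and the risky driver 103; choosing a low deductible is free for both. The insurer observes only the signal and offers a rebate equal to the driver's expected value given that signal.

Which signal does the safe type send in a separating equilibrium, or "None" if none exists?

Try safe → high deductible, risky → low deductible:
  Under separation the insurer infers type exactly: high deductible → safe (pays 143), low deductible → risky (pays 44).
  Safe: high deductible gives 143 − 30 = 113; low deductible gives 44 − 0 = 44. No deviation. ✓
  Risky: low deductible gives 44 − 0 = 44; high deductible gives 143 − 103 = 40. No deviation. ✓
Both hold — the safe type sends high deductible.

high deductible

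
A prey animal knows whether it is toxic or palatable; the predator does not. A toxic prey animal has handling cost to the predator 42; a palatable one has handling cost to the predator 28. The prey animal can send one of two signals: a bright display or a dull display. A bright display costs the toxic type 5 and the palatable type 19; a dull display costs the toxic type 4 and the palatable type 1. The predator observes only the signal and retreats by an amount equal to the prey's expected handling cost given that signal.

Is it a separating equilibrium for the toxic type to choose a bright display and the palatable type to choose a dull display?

If types separate, bright display earns payment 42 and dull display earns 28.
Toxic: bright display gives 42 − 5 = 37; dull display gives 28 − 4 = 24. No deviation. ✓
Palatable: dull display gives 28 − 1 = 27; bright display gives 42 − 19 = 23. No deviation. ✓
Neither type gains from mimicking the other.

Yes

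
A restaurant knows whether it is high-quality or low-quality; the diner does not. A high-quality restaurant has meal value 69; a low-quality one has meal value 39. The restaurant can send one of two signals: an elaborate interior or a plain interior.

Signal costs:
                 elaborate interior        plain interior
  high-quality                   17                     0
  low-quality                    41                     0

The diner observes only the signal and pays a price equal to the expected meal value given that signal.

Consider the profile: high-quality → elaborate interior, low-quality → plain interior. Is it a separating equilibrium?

Yes

If types separate, elaborate interior earns payment 69 and plain interior earns 39.
High-quality: elaborate interior gives 69 − 17 = 52; plain interior gives 39 − 0 = 39. No deviation. ✓
Low-quality: plain interior gives 39 − 0 = 39; elaborate interior gives 69 − 41 = 28. No deviation. ✓
Both incentive constraints hold.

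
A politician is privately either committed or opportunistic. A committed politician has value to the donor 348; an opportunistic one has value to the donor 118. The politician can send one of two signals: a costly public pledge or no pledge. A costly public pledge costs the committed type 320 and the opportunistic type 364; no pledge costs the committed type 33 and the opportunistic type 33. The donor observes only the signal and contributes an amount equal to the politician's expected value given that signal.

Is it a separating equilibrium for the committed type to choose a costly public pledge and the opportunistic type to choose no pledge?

If types separate, pledge earns payment 348 and no pledge earns 118.
Committed: pledge gives 348 − 320 = 28; no pledge gives 118 − 33 = 85. Would deviate. ✗
Opportunistic: no pledge gives 118 − 33 = 85; pledge gives 348 − 364 = -16. No deviation. ✓

No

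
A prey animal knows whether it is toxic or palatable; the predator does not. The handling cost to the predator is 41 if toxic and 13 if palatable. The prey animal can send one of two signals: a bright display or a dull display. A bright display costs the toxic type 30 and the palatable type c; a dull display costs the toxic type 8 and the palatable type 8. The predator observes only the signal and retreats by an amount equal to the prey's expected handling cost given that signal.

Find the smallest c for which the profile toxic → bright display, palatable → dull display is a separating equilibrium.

36

Under separation: bright display → toxic (pays 41); dull display → palatable (pays 13).
Toxic: 41 − 30 = 11 ≥ 13 − 8 = 5. Holds regardless of c. ✓
Palatable: 13 − 8 ≥ 41 − c, so c ≥ 41 − 5 = 36.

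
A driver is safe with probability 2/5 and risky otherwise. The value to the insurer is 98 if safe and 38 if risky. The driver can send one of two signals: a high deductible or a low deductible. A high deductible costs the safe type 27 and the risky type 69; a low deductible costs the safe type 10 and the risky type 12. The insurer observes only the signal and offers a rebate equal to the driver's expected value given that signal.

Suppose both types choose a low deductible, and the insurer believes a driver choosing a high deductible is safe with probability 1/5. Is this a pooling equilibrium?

Yes

On the equilibrium path (low deductible) the insurer holds the prior 2/5 and pays 2/5·98 + 3/5·38 = 62. Off-path (high deductible) belief 1/5 gives 1/5·98 + 4/5·38 = 50.
Safe: low deductible gives 62 − 10 = 52; high deductible gives 50 − 27 = 23. Stays. ✓
Risky: low deductible gives 62 − 12 = 50; high deductible gives 50 − 69 = -19. Stays. ✓
Beliefs are Bayes-consistent on-path and both types best-respond.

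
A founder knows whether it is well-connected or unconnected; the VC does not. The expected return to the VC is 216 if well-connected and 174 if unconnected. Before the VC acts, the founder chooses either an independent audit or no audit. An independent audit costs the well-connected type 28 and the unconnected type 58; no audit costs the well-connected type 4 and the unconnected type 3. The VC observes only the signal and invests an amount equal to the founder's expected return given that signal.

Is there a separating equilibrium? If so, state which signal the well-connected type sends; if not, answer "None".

audit

Try well-connected → audit, unconnected → no audit:
  Under separation the VC infers type exactly: audit → well-connected (pays 216), no audit → unconnected (pays 174).
  Well-connected: audit gives 216 − 28 = 188; no audit gives 174 − 4 = 170. No deviation. ✓
  Unconnected: no audit gives 174 − 3 = 171; audit gives 216 − 58 = 158. No deviation. ✓
Both hold — the well-connected type sends audit.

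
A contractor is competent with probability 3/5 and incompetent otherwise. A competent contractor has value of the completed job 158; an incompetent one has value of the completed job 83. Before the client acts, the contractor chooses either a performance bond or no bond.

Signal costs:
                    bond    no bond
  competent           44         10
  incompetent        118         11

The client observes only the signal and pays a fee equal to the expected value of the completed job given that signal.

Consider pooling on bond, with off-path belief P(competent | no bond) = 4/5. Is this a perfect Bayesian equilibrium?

On the equilibrium path (bond) the client holds the prior 3/5 and pays 3/5·158 + 2/5·83 = 128. Off-path (no bond) belief 4/5 gives 4/5·158 + 1/5·83 = 143.
Competent: bond gives 128 − 44 = 84; no bond gives 143 − 10 = 133. Deviates. ✗
Incompetent: bond gives 128 − 118 = 10; no bond gives 143 − 11 = 132. Deviates. ✗

No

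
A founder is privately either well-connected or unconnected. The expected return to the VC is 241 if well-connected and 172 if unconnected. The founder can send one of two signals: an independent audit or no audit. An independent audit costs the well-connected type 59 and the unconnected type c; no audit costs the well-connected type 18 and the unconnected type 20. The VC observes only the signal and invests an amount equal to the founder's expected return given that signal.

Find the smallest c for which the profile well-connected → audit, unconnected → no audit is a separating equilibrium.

Under separation: audit → well-connected (pays 241); no audit → unconnected (pays 172).
Well-connected: 241 − 59 = 182 ≥ 172 − 18 = 154. Holds regardless of c. ✓
Unconnected: 172 − 20 ≥ 241 − c, so c ≥ 241 − 152 = 89.

89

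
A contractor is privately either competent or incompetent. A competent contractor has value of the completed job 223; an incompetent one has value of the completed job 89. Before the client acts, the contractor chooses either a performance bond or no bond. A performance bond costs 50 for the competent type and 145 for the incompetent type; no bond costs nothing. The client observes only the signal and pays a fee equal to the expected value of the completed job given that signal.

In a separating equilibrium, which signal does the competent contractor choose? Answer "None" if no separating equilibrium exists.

Try competent → bond, incompetent → no bond:
  If types separate, bond earns payment 223 and no bond earns 89.
  Competent: bond gives 223 − 50 = 173; no bond gives 89 − 0 = 89. No deviation. ✓
  Incompetent: no bond gives 89 − 0 = 89; bond gives 223 − 145 = 78. No deviation. ✓
Both hold — the competent type sends bond.

bond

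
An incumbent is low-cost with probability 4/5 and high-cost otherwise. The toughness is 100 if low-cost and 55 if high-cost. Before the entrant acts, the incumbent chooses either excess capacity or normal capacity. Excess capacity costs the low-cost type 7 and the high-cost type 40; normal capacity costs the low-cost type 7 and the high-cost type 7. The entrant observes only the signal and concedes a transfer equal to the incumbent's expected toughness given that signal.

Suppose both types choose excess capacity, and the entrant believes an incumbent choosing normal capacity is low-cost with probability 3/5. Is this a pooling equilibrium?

No

At the pooled signal (excess capacity) the entrant holds the prior 4/5 and pays 4/5·100 + 1/5·55 = 91. Off-path (normal capacity) belief 3/5 gives 3/5·100 + 2/5·55 = 82.
Low-cost: excess capacity gives 91 − 7 = 84; normal capacity gives 82 − 7 = 75. Stays. ✓
High-cost: excess capacity gives 91 − 40 = 51; normal capacity gives 82 − 7 = 75. Deviates. ✗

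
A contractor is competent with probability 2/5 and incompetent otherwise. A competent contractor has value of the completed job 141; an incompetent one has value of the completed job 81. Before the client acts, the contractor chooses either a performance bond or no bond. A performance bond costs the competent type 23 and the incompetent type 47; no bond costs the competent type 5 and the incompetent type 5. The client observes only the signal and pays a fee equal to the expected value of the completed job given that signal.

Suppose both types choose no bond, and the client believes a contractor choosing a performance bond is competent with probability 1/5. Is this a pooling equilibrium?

Yes

At the pooled signal (no bond) the client holds the prior 2/5 and pays 2/5·141 + 3/5·81 = 105. Off-path (bond) belief 1/5 gives 1/5·141 + 4/5·81 = 93.
Competent: no bond gives 105 − 5 = 100; bond gives 93 − 23 = 70. Stays. ✓
Incompetent: no bond gives 105 − 5 = 100; bond gives 93 − 47 = 46. Stays. ✓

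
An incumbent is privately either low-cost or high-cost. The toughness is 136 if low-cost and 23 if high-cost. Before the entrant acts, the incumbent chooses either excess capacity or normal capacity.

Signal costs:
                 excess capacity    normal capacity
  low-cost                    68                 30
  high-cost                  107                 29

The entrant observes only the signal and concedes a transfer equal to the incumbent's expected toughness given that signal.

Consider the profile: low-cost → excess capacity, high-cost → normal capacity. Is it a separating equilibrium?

Under separation the entrant infers type exactly: excess capacity → low-cost (pays 136), normal capacity → high-cost (pays 23).
Low-cost: excess capacity gives 136 − 68 = 68; normal capacity gives 23 − 30 = -7. No deviation. ✓
High-cost: normal capacity gives 23 − 29 = -6; excess capacity gives 136 − 107 = 29. Would deviate. ✗

No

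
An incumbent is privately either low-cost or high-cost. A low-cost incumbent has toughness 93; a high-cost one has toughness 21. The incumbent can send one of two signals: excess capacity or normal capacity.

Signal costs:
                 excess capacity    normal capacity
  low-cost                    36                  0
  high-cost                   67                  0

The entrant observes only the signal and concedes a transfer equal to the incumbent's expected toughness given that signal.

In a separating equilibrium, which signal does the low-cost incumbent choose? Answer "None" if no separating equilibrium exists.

None

Try low-cost → excess capacity, high-cost → normal capacity:
  If types separate, excess capacity earns payment 93 and normal capacity earns 21.
  Low-cost: excess capacity gives 93 − 36 = 57; normal capacity gives 21 − 0 = 21. No deviation. ✓
  High-cost: normal capacity gives 21 − 0 = 21; excess capacity gives 93 − 67 = 26. Would deviate. ✗
Try low-cost → normal capacity, high-cost → excess capacity:
  If types separate, normal capacity earns payment 93 and excess capacity earns 21.
  Low-cost: normal capacity gives 93 − 0 = 93; excess capacity gives 21 − 36 = -15. No deviation. ✓
  High-cost: excess capacity gives 21 − 67 = -46; normal capacity gives 93 − 0 = 93. Would deviate. ✗
Neither assignment is incentive-compatible.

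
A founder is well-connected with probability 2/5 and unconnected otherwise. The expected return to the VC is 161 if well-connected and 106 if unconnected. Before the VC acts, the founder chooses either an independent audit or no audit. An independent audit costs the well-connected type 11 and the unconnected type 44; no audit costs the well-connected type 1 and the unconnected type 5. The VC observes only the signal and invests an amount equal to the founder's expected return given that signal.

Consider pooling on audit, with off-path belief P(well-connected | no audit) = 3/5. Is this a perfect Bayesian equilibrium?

At the pooled signal (audit) the VC holds the prior 2/5 and pays 2/5·161 + 3/5·106 = 128. Off-path (no audit) belief 3/5 gives 3/5·161 + 2/5·106 = 139.
Well-connected: audit gives 128 − 11 = 117; no audit gives 139 − 1 = 138. Deviates. ✗
Unconnected: audit gives 128 − 44 = 84; no audit gives 139 − 5 = 134. Deviates. ✗

No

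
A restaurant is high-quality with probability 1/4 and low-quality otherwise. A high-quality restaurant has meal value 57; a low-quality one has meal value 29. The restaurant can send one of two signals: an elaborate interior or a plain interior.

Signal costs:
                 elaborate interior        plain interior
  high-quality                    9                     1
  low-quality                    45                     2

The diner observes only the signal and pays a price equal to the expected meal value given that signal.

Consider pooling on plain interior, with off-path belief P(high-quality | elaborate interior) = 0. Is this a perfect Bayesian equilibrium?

Yes

On the equilibrium path (plain interior) the diner holds the prior 1/4 and pays 1/4·57 + 3/4·29 = 36. Off-path (elaborate interior) belief 0 gives 0·57 + 1·29 = 29.
High-quality: plain interior gives 36 − 1 = 35; elaborate interior gives 29 − 9 = 20. Stays. ✓
Low-quality: plain interior gives 36 − 2 = 34; elaborate interior gives 29 − 45 = -16. Stays. ✓
Beliefs are Bayes-consistent on-path and both types best-respond.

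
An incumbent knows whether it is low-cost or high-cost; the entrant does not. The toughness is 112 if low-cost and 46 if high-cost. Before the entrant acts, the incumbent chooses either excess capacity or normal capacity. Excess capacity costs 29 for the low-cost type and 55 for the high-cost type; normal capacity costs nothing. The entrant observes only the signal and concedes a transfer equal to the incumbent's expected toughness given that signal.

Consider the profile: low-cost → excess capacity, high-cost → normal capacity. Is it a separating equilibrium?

If types separate, excess capacity earns payment 112 and normal capacity earns 46.
Low-cost: excess capacity gives 112 − 29 = 83; normal capacity gives 46 − 0 = 46. No deviation. ✓
High-cost: normal capacity gives 46 − 0 = 46; excess capacity gives 112 − 55 = 57. Would deviate. ✗

No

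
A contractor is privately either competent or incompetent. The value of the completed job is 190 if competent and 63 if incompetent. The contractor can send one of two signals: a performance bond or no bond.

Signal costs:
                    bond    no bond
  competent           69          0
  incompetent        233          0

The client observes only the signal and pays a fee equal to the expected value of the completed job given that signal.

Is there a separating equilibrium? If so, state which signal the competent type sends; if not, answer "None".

bond

Try competent → bond, incompetent → no bond:
  If types separate, bond earns payment 190 and no bond earns 63.
  Competent: bond gives 190 − 69 = 121; no bond gives 63 − 0 = 63. No deviation. ✓
  Incompetent: no bond gives 63 − 0 = 63; bond gives 190 − 233 = -43. No deviation. ✓
Both hold — the competent type sends bond.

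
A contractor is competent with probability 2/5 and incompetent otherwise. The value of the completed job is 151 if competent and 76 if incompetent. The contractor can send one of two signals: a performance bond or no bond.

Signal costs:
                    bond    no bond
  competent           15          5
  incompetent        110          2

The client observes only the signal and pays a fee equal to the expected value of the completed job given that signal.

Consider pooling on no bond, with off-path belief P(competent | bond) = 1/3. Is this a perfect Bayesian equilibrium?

Yes

On the equilibrium path (no bond) the client holds the prior 2/5 and pays 2/5·151 + 3/5·76 = 106. Off-path (bond) belief 1/3 gives 1/3·151 + 2/3·76 = 101.
Competent: no bond gives 106 − 5 = 101; bond gives 101 − 15 = 86. Stays. ✓
Incompetent: no bond gives 106 − 2 = 104; bond gives 101 − 110 = -9. Stays. ✓
Beliefs are Bayes-consistent on-path and both types best-respond.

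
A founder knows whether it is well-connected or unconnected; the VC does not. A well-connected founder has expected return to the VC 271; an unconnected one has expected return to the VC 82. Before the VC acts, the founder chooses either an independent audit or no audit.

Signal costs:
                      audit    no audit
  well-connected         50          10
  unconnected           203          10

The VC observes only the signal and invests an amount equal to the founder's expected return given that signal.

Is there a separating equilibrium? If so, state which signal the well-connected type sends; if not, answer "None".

Try well-connected → audit, unconnected → no audit:
  Under separation the VC infers type exactly: audit → well-connected (pays 271), no audit → unconnected (pays 82).
  Well-connected: audit gives 271 − 50 = 221; no audit gives 82 − 10 = 72. No deviation. ✓
  Unconnected: no audit gives 82 − 10 = 72; audit gives 271 − 203 = 68. No deviation. ✓
Both hold — the well-connected type sends audit.

audit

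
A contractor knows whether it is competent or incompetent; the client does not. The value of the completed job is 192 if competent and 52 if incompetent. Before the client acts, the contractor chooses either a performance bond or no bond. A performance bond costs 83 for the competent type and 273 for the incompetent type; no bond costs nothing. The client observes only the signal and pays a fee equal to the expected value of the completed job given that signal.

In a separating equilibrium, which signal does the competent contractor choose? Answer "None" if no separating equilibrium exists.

bond

Try competent → bond, incompetent → no bond:
  If types separate, bond earns payment 192 and no bond earns 52.
  Competent: bond gives 192 − 83 = 109; no bond gives 52 − 0 = 52. No deviation. ✓
  Incompetent: no bond gives 52 − 0 = 52; bond gives 192 − 273 = -81. No deviation. ✓
Both hold — the competent type sends bond.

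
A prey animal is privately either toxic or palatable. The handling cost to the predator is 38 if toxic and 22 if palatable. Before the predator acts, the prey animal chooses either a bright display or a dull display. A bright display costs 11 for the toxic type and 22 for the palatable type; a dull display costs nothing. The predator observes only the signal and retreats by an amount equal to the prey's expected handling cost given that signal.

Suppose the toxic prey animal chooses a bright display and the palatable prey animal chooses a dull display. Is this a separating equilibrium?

If types separate, bright display earns payment 38 and dull display earns 22.
Toxic: bright display gives 38 − 11 = 27; dull display gives 22 − 0 = 22. No deviation. ✓
Palatable: dull display gives 22 − 0 = 22; bright display gives 38 − 22 = 16. No deviation. ✓
Both incentive constraints hold.

Yes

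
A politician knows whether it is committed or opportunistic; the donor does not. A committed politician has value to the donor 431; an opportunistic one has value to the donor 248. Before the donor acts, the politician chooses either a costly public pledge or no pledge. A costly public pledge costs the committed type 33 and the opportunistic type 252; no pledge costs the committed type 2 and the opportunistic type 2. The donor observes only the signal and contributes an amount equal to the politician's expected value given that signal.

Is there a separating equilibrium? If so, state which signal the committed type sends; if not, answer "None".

Try committed → pledge, opportunistic → no pledge:
  Under separation the donor infers type exactly: pledge → committed (pays 431), no pledge → opportunistic (pays 248).
  Committed: pledge gives 431 − 33 = 398; no pledge gives 248 − 2 = 246. No deviation. ✓
  Opportunistic: no pledge gives 248 − 2 = 246; pledge gives 431 − 252 = 179. No deviation. ✓
Both hold — the committed type sends pledge.

pledge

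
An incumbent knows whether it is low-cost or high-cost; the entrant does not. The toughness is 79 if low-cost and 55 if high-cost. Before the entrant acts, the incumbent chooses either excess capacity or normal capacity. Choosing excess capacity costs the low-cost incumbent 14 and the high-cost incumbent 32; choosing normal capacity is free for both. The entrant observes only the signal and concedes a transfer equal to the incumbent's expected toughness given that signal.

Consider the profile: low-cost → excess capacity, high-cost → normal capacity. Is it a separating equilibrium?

Yes

If types separate, excess capacity earns payment 79 and normal capacity earns 55.
Low-cost: excess capacity gives 79 − 14 = 65; normal capacity gives 55 − 0 = 55. No deviation. ✓
High-cost: normal capacity gives 55 − 0 = 55; excess capacity gives 79 − 32 = 47. No deviation. ✓
Neither type gains from mimicking the other.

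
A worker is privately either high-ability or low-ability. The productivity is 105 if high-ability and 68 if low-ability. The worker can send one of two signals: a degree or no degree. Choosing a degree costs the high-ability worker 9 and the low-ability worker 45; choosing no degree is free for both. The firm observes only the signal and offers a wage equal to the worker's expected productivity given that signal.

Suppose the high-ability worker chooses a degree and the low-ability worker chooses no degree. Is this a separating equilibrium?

Yes

If types separate, degree earns payment 105 and no degree earns 68.
High-ability: degree gives 105 − 9 = 96; no degree gives 68 − 0 = 68. No deviation. ✓
Low-ability: no degree gives 68 − 0 = 68; degree gives 105 − 45 = 60. No deviation. ✓
Both incentive constraints hold.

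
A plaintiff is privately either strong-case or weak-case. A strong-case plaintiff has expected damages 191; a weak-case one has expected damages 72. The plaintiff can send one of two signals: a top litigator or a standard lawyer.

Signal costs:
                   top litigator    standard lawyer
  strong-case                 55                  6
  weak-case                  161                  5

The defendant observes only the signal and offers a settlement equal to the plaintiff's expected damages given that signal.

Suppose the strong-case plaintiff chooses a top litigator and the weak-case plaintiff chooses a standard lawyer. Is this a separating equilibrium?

Under separation the defendant infers type exactly: top litigator → strong-case (pays 191), standard lawyer → weak-case (pays 72).
Strong-case: top litigator gives 191 − 55 = 136; standard lawyer gives 72 − 6 = 66. No deviation. ✓
Weak-case: standard lawyer gives 72 − 5 = 67; top litigator gives 191 − 161 = 30. No deviation. ✓
Both incentive constraints hold.

Yes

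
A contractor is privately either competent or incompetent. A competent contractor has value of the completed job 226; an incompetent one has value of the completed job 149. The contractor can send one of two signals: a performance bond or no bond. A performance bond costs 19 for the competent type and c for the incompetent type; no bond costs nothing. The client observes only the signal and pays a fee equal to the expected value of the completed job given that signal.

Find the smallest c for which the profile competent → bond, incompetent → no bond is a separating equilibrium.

Under separation: bond → competent (pays 226); no bond → incompetent (pays 149).
Competent: 226 − 19 = 207 ≥ 149 − 0 = 149. Holds regardless of c. ✓
Incompetent: 149 − 0 ≥ 226 − c, so c ≥ 226 − 149 = 77.

77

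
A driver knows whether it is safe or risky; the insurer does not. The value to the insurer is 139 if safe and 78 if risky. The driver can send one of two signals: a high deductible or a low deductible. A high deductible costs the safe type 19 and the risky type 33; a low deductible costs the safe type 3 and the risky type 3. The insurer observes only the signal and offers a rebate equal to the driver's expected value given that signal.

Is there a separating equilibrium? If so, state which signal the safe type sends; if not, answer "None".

Try safe → high deductible, risky → low deductible:
  If types separate, high deductible earns payment 139 and low deductible earns 78.
  Safe: high deductible gives 139 − 19 = 120; low deductible gives 78 − 3 = 75. No deviation. ✓
  Risky: low deductible gives 78 − 3 = 75; high deductible gives 139 − 33 = 106. Would deviate. ✗
Try safe → low deductible, risky → high deductible:
  If types separate, low deductible earns payment 139 and high deductible earns 78.
  Safe: low deductible gives 139 − 3 = 136; high deductible gives 78 − 19 = 59. No deviation. ✓
  Risky: high deductible gives 78 − 33 = 45; low deductible gives 139 − 3 = 136. Would deviate. ✗
Neither assignment is incentive-compatible.

None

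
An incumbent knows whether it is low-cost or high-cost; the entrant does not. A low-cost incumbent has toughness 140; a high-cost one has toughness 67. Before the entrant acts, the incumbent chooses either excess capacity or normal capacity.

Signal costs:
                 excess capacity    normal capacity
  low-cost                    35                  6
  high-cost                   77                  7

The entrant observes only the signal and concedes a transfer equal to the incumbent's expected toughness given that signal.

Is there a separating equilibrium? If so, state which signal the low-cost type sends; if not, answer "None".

Try low-cost → excess capacity, high-cost → normal capacity:
  If types separate, excess capacity earns payment 140 and normal capacity earns 67.
  Low-cost: excess capacity gives 140 − 35 = 105; normal capacity gives 67 − 6 = 61. No deviation. ✓
  High-cost: normal capacity gives 67 − 7 = 60; excess capacity gives 140 − 77 = 63. Would deviate. ✗
Try low-cost → normal capacity, high-cost → excess capacity:
  If types separate, normal capacity earns payment 140 and excess capacity earns 67.
  Low-cost: normal capacity gives 140 − 6 = 134; excess capacity gives 67 − 35 = 32. No deviation. ✓
  High-cost: excess capacity gives 67 − 77 = -10; normal capacity gives 140 − 7 = 133. Would deviate. ✗
Neither assignment is incentive-compatible.

None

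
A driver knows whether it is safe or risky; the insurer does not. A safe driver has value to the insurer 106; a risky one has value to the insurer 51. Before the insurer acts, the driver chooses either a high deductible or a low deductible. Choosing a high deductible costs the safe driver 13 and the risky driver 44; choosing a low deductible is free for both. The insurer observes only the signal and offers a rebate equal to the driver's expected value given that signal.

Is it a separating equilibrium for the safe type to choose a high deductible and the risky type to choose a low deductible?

Under separation the insurer infers type exactly: high deductible → safe (pays 106), low deductible → risky (pays 51).
Safe: high deductible gives 106 − 13 = 93; low deductible gives 51 − 0 = 51. No deviation. ✓
Risky: low deductible gives 51 − 0 = 51; high deductible gives 106 − 44 = 62. Would deviate. ✗

No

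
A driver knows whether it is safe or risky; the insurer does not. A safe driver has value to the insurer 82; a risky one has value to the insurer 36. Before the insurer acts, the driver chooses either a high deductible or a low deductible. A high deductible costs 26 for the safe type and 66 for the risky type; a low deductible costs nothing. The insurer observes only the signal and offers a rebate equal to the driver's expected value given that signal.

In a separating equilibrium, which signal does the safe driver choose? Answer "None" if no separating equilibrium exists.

high deductible

Try safe → high deductible, risky → low deductible:
  Under separation the insurer infers type exactly: high deductible → safe (pays 82), low deductible → risky (pays 36).
  Safe: high deductible gives 82 − 26 = 56; low deductible gives 36 − 0 = 36. No deviation. ✓
  Risky: low deductible gives 36 − 0 = 36; high deductible gives 82 − 66 = 16. No deviation. ✓
Both hold — the safe type sends high deductible.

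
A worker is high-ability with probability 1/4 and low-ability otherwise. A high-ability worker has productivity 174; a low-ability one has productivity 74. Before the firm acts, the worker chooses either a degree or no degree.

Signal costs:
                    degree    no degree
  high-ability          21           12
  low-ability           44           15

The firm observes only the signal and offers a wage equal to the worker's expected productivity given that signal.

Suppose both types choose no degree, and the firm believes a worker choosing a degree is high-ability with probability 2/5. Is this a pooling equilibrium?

No

At the pooled signal (no degree) the firm holds the prior 1/4 and pays 1/4·174 + 3/4·74 = 99. Off-path (degree) belief 2/5 gives 2/5·174 + 3/5·74 = 114.
High-ability: no degree gives 99 − 12 = 87; degree gives 114 − 21 = 93. Deviates. ✗
Low-ability: no degree gives 99 − 15 = 84; degree gives 114 − 44 = 70. Stays. ✓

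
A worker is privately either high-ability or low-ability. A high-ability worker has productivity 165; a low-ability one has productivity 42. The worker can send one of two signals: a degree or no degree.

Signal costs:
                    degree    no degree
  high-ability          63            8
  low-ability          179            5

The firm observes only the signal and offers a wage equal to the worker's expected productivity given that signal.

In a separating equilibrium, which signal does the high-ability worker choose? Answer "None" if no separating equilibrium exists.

Try high-ability → degree, low-ability → no degree:
  If types separate, degree earns payment 165 and no degree earns 42.
  High-ability: degree gives 165 − 63 = 102; no degree gives 42 − 8 = 34. No deviation. ✓
  Low-ability: no degree gives 42 − 5 = 37; degree gives 165 − 179 = -14. No deviation. ✓
Both hold — the high-ability type sends degree.

degree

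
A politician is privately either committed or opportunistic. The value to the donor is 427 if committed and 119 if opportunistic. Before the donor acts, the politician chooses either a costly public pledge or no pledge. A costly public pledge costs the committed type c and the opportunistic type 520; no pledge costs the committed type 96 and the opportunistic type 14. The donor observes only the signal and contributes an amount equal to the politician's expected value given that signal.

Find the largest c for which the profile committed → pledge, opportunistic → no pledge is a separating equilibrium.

Under separation: pledge → committed (pays 427); no pledge → opportunistic (pays 119).
Opportunistic: 119 − 14 = 105 ≥ 427 − 520 = -93. Holds regardless of c. ✓
Committed: 427 − c ≥ 119 − 96, so c ≤ 427 − 23 = 404.

404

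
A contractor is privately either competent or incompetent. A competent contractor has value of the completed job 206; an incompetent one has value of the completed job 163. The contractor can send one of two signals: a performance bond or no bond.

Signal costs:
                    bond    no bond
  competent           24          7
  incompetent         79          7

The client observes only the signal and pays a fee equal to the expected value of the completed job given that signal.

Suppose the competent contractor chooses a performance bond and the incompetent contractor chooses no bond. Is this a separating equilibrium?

If types separate, bond earns payment 206 and no bond earns 163.
Competent: bond gives 206 − 24 = 182; no bond gives 163 − 7 = 156. No deviation. ✓
Incompetent: no bond gives 163 − 7 = 156; bond gives 206 − 79 = 127. No deviation. ✓
Both incentive constraints hold.

Yes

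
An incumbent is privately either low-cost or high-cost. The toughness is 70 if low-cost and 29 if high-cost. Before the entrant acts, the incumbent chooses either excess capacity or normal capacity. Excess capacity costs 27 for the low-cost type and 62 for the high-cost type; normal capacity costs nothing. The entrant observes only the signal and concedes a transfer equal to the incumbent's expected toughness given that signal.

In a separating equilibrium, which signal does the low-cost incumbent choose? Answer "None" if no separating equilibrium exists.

excess capacity

Try low-cost → excess capacity, high-cost → normal capacity:
  If types separate, excess capacity earns payment 70 and normal capacity earns 29.
  Low-cost: excess capacity gives 70 − 27 = 43; normal capacity gives 29 − 0 = 29. No deviation. ✓
  High-cost: normal capacity gives 29 − 0 = 29; excess capacity gives 70 − 62 = 8. No deviation. ✓
Both hold — the low-cost type sends excess capacity.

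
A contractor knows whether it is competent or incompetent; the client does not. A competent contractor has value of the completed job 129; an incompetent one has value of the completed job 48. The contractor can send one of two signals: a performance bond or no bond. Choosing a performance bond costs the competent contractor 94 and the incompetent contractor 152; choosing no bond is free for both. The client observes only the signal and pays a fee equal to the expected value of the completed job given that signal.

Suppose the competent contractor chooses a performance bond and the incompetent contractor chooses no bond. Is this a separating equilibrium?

If types separate, bond earns payment 129 and no bond earns 48.
Competent: bond gives 129 − 94 = 35; no bond gives 48 − 0 = 48. Would deviate. ✗
Incompetent: no bond gives 48 − 0 = 48; bond gives 129 − 152 = -23. No deviation. ✓

No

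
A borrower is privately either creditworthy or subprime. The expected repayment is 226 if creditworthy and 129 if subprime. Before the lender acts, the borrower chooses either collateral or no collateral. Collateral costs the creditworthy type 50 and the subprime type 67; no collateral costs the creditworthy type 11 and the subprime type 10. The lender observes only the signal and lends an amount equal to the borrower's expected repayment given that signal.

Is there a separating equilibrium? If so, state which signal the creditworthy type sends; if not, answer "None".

Try creditworthy → collateral, subprime → no collateral:
  If types separate, collateral earns payment 226 and no collateral earns 129.
  Creditworthy: collateral gives 226 − 50 = 176; no collateral gives 129 − 11 = 118. No deviation. ✓
  Subprime: no collateral gives 129 − 10 = 119; collateral gives 226 − 67 = 159. Would deviate. ✗
Try creditworthy → no collateral, subprime → collateral:
  If types separate, no collateral earns payment 226 and collateral earns 129.
  Creditworthy: no collateral gives 226 − 11 = 215; collateral gives 129 − 50 = 79. No deviation. ✓
  Subprime: collateral gives 129 − 67 = 62; no collateral gives 226 − 10 = 216. Would deviate. ✗
Neither assignment is incentive-compatible.

None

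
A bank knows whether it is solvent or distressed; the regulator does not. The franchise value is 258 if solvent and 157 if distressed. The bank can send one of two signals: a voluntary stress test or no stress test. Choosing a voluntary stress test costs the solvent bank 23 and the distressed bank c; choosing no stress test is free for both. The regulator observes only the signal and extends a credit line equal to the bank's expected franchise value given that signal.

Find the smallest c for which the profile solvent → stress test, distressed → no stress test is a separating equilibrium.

Under separation: stress test → solvent (pays 258); no stress test → distressed (pays 157).
Solvent: 258 − 23 = 235 ≥ 157 − 0 = 157. Holds regardless of c. ✓
Distressed: 157 − 0 ≥ 258 − c, so c ≥ 258 − 157 = 101.

101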